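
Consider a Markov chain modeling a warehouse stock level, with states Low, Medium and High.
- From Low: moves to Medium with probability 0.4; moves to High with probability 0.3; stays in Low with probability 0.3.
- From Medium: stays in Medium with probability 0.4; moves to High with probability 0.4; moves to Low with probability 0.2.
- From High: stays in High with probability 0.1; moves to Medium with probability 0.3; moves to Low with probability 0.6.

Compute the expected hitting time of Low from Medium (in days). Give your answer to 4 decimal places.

Let t(s) be the expected number of days to first reach Low from state s, with t(Low) = 0. Conditioning on the first day:
t(Medium) = 1 + 0.4·t(Medium) + 0.4·t(High)
t(High) = 1 + 0.3·t(Medium) + 0.1·t(High)
Solving: t(Medium) = 3.0952, t(High) = 2.1429.
Expected days from Medium to Low: 3.0952.

3.0952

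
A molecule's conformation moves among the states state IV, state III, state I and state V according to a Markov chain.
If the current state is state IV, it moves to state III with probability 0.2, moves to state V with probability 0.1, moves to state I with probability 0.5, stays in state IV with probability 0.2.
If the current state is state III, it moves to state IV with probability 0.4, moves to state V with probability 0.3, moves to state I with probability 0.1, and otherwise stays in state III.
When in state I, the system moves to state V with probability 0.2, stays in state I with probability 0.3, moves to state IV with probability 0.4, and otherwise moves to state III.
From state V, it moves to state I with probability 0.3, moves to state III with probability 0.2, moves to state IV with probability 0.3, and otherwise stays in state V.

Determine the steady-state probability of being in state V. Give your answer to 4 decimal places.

Let the stationary distribution be π with π = πP and π_1 + π_2 + π_3 + π_4 = 1.
π_1 = 0.2·π_1 + 0.4·π_2 + 0.4·π_3 + 0.3·π_4
π_2 = 0.2·π_1 + 0.2·π_2 + 0.1·π_3 + 0.2·π_4
π_3 = 0.5·π_1 + 0.1·π_2 + 0.3·π_3 + 0.3·π_4
Solving with the normalization constraint gives π = (0.3179, 0.1670, 0.3302, 0.1849).
So the stationary probability of state V is 0.1849.

0.1849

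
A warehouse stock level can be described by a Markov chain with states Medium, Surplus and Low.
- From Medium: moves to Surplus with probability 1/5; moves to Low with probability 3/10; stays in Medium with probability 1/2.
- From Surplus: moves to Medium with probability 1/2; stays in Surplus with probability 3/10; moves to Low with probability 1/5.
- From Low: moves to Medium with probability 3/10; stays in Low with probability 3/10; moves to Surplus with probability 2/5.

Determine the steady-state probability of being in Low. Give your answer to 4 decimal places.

Let the stationary distribution be π with π = πP and π_1 + π_2 + π_3 = 1.
π_1 = 0.5·π_1 + 0.5·π_2 + 0.3·π_3
π_2 = 0.2·π_1 + 0.3·π_2 + 0.4·π_3
Solving with the normalization constraint gives π = (0.4457, 0.2826, 0.2717).
So the stationary probability of Low is 0.2717.

0.2717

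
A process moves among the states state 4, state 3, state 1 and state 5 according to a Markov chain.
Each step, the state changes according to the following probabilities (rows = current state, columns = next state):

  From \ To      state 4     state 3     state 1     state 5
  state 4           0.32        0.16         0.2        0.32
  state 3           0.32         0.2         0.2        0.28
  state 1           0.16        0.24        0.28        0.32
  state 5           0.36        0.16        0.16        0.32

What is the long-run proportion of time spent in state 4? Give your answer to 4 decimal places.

0.2999

Let the stationary distribution be π with π = πP and π_1 + π_2 + π_3 + π_4 = 1.
π_1 = 0.32·π_1 + 0.32·π_2 + 0.16·π_3 + 0.36·π_4
π_2 = 0.16·π_1 + 0.2·π_2 + 0.24·π_3 + 0.16·π_4
π_3 = 0.2·π_1 + 0.2·π_2 + 0.28·π_3 + 0.16·π_4
Solving with the normalization constraint gives π = (0.2999, 0.1836, 0.2038, 0.3127).
So the stationary probability of state 4 is 0.2999.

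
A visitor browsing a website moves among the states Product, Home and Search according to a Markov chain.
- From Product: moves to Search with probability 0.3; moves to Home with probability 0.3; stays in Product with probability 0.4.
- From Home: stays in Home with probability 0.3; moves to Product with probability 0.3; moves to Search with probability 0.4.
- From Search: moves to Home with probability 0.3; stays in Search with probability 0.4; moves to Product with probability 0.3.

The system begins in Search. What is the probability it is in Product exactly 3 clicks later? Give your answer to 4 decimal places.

Propagate the distribution vector 3 clicks from Search.
After 0 clicks: (0.0000, 0.0000, 1.0000)
After 1 click: (0.3000, 0.3000, 0.4000)
After 2 clicks: (0.3300, 0.3000, 0.3700)
After 3 clicks: (0.3330, 0.3000, 0.3670)
P(in Product after 3 clicks) = 0.3330

0.3330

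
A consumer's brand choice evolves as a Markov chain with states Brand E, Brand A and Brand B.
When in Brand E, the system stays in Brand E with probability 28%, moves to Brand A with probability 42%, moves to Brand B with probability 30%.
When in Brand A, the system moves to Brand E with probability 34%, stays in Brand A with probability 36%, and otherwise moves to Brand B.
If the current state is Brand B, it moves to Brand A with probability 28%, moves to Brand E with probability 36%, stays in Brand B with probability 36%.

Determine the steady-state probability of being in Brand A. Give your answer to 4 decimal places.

0.3541

Let the stationary distribution be π with π = πP and π_1 + π_2 + π_3 = 1.
π_1 = 0.28·π_1 + 0.34·π_2 + 0.36·π_3
π_2 = 0.42·π_1 + 0.36·π_2 + 0.28·π_3
Solving with the normalization constraint gives π = (0.3268, 0.3541, 0.3191).
So the stationary probability of Brand A is 0.3541.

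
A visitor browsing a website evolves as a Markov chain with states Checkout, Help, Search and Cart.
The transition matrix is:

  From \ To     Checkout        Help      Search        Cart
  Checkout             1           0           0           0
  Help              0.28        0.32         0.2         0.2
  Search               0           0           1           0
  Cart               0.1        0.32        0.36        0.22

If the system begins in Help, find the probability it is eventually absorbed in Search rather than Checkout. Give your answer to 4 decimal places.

0.4889

Let h(s) be the probability of absorption at Search starting from transient state s. Then h(Search) = 1 and h(Checkout) = 0. By first-step analysis:
h(Help) = 0.28·0 + 0.32·h(Help) + 0.2·1 + 0.2·h(Cart)
h(Cart) = 0.1·0 + 0.32·h(Help) + 0.36·1 + 0.22·h(Cart)
Solving: h(Help) = 0.4889, h(Cart) = 0.6621.
Starting from Help, the probability is 0.4889.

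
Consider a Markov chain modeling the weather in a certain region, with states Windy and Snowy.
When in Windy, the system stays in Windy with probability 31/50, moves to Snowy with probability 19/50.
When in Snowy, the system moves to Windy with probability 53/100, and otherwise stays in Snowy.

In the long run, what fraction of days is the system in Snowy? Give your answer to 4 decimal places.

Let the stationary distribution be π with π = πP and π_1 + π_2 = 1.
π_1 = 0.62·π_1 + 0.53·π_2
Solving with the normalization constraint gives π = (0.5824, 0.4176).
So the stationary probability of Snowy is 0.4176.

0.4176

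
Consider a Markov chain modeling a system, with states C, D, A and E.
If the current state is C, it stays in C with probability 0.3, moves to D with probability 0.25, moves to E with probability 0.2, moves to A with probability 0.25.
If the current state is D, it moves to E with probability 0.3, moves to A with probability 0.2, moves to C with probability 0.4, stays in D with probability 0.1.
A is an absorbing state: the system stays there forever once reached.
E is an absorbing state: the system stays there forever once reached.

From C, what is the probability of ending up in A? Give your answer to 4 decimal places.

Let h(s) be the probability of absorption at A starting from transient state s. Then h(A) = 1 and h(E) = 0. By first-step analysis:
h(C) = 0.3·h(C) + 0.25·h(D) + 0.25·1 + 0.2·0
h(D) = 0.4·h(C) + 0.1·h(D) + 0.2·1 + 0.3·0
Solving: h(C) = 0.5189, h(D) = 0.4528.
Starting from C, the probability is 0.5189.

0.5189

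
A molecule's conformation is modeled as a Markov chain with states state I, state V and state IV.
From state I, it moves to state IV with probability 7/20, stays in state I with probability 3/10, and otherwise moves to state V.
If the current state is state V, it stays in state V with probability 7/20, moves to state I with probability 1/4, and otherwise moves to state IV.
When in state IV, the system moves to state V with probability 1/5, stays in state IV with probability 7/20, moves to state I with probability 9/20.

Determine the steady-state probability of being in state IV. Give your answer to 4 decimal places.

0.3648

Let the stationary distribution be π with π = πP and π_1 + π_2 + π_3 = 1.
π_1 = 0.3·π_1 + 0.25·π_2 + 0.45·π_3
π_2 = 0.35·π_1 + 0.35·π_2 + 0.2·π_3
Solving with the normalization constraint gives π = (0.3400, 0.2953, 0.3648).
So the stationary probability of state IV is 0.3648.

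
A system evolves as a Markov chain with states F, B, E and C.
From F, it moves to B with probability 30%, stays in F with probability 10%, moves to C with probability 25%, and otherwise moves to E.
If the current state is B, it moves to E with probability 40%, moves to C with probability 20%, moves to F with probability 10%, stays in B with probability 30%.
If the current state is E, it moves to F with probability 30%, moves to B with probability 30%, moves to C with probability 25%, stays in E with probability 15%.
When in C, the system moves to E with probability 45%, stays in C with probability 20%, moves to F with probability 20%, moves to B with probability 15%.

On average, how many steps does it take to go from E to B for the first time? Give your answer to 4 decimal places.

3.7838

Let t(s) be the expected number of steps to first reach B from state s, with t(B) = 0. Conditioning on the first step:
t(F) = 1 + 0.1·t(F) + 0.35·t(E) + 0.25·t(C)
t(E) = 1 + 0.3·t(F) + 0.15·t(E) + 0.25·t(C)
t(C) = 1 + 0.2·t(F) + 0.45·t(E) + 0.2·t(C)
Solving: t(F) = 3.7838, t(E) = 3.7838, t(C) = 4.3243.
Expected steps from E to B: 3.7838.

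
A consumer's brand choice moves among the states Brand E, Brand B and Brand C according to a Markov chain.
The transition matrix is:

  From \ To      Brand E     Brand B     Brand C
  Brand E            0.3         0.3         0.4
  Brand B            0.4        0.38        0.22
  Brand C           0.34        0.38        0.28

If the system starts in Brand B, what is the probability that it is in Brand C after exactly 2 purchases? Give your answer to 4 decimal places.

Sum over the intermediate state after 1 purchase:
P = P(Brand B→Brand E)·P(Brand E→Brand C) + P(Brand B→Brand B)·P(Brand B→Brand C) + P(Brand B→Brand C)·P(Brand C→Brand C)
  = 0.4×0.4 + 0.38×0.22 + 0.22×0.28
  = 0.1600 + 0.0836 + 0.0616 = 0.3052

0.3052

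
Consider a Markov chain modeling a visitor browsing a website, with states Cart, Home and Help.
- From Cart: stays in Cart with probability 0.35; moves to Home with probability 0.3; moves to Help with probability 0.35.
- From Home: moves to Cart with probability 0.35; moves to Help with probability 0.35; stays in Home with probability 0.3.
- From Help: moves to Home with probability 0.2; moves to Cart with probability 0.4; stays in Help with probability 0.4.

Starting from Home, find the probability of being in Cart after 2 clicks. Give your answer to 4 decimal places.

0.3675

Sum over the intermediate state after 1 click:
P = P(Home→Cart)·P(Cart→Cart) + P(Home→Home)·P(Home→Cart) + P(Home→Help)·P(Help→Cart)
  = 0.35×0.35 + 0.3×0.35 + 0.35×0.4
  = 0.1225 + 0.1050 + 0.1400 = 0.3675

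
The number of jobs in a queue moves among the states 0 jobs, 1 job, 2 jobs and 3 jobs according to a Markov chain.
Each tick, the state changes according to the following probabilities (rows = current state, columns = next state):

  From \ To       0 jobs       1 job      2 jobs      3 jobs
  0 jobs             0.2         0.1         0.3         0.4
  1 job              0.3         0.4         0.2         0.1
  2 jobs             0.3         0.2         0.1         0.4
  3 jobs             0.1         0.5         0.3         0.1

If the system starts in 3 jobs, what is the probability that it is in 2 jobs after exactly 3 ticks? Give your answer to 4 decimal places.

Propagate the distribution vector 3 ticks from 3 jobs.
After 0 ticks: (0.0000, 0.0000, 0.0000, 1.0000)
After 1 tick: (0.1000, 0.5000, 0.3000, 0.1000)
After 2 ticks: (0.2700, 0.3200, 0.1900, 0.2200)
After 3 ticks: (0.2290, 0.3030, 0.2300, 0.2380)
P(in 2 jobs after 3 ticks) = 0.2300

0.2300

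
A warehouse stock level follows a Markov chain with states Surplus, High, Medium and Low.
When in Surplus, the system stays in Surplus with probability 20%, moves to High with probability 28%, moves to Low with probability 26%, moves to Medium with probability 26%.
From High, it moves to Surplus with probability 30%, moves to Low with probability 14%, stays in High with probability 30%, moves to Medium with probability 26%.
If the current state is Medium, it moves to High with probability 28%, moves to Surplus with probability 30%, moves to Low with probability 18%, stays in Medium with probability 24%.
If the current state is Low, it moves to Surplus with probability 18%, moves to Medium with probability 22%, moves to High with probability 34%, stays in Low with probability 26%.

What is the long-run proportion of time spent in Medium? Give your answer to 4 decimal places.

0.2469

Let the stationary distribution be π with π = πP and π_1 + π_2 + π_3 + π_4 = 1.
π_1 = 0.2·π_1 + 0.3·π_2 + 0.3·π_3 + 0.18·π_4
π_2 = 0.28·π_1 + 0.3·π_2 + 0.28·π_3 + 0.34·π_4
π_3 = 0.26·π_1 + 0.26·π_2 + 0.24·π_3 + 0.22·π_4
Solving with the normalization constraint gives π = (0.2504, 0.2982, 0.2469, 0.2045).
So the stationary probability of Medium is 0.2469.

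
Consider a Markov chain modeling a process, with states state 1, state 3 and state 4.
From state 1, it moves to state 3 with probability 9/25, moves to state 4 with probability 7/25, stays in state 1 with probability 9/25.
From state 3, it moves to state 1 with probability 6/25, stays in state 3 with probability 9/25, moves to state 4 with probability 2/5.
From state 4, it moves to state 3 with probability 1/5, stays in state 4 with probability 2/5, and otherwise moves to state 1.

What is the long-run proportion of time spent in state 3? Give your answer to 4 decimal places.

0.3025

Let the stationary distribution be π with π = πP and π_1 + π_2 + π_3 = 1.
π_1 = 0.36·π_1 + 0.24·π_2 + 0.4·π_3
π_2 = 0.36·π_1 + 0.36·π_2 + 0.2·π_3
Solving with the normalization constraint gives π = (0.3381, 0.3025, 0.3594).
So the stationary probability of state 3 is 0.3025.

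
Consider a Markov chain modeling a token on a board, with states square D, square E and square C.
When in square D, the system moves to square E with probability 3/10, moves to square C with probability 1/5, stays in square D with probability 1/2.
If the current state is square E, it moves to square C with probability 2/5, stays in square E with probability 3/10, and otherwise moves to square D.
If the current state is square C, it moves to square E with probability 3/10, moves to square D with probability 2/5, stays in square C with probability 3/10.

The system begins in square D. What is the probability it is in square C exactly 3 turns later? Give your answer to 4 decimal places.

Propagate the distribution vector 3 turns from square D.
After 0 turns: (1.0000, 0.0000, 0.0000)
After 1 turn: (0.5000, 0.3000, 0.2000)
After 2 turns: (0.4200, 0.3000, 0.2800)
After 3 turns: (0.4120, 0.3000, 0.2880)
P(in square C after 3 turns) = 0.2880

0.2880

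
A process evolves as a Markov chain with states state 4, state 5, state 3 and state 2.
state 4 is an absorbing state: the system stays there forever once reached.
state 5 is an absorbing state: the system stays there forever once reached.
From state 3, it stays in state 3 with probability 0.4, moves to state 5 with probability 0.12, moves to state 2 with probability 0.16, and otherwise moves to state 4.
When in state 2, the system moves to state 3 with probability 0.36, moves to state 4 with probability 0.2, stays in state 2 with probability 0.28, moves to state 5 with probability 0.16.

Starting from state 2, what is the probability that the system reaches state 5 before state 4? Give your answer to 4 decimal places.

0.3718

Let h(s) be the probability of absorption at state 5 starting from transient state s. Then h(state 5) = 1 and h(state 4) = 0. By first-step analysis:
h(state 3) = 0.32·0 + 0.12·1 + 0.4·h(state 3) + 0.16·h(state 2)
h(state 2) = 0.2·0 + 0.16·1 + 0.36·h(state 3) + 0.28·h(state 2)
Solving: h(state 3) = 0.2991, h(state 2) = 0.3718.
Starting from state 2, the probability is 0.3718.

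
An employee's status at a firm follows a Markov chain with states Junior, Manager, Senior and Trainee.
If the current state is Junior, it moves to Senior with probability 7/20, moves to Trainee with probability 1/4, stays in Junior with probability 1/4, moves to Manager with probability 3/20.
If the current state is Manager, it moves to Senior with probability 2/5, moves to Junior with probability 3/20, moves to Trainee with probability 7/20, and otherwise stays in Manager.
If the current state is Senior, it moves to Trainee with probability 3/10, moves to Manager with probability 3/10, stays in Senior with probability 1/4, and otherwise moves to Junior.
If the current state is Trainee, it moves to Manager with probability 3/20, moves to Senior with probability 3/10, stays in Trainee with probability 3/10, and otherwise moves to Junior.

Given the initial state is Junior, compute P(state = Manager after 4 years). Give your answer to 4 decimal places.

Propagate the distribution vector 4 years from Junior.
After 0 years: (1.0000, 0.0000, 0.0000, 0.0000)
After 1 year: (0.2500, 0.1500, 0.3500, 0.2500)
After 2 years: (0.2000, 0.1950, 0.3100, 0.2950)
After 3 years: (0.1995, 0.1868, 0.3140, 0.2998)
After 4 years: (0.1999, 0.1878, 0.3130, 0.2994)
P(in Manager after 4 years) = 0.1878

0.1878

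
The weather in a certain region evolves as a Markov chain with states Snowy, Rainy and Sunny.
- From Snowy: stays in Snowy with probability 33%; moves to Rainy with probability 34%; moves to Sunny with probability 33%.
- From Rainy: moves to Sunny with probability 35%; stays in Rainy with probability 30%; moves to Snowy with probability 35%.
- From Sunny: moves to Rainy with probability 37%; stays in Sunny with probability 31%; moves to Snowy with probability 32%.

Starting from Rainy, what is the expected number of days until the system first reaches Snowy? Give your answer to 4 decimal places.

2.9420

Let t(s) be the expected number of days to first reach Snowy from state s, with t(Snowy) = 0. Conditioning on the first day:
t(Rainy) = 1 + 0.3·t(Rainy) + 0.35·t(Sunny)
t(Sunny) = 1 + 0.37·t(Rainy) + 0.31·t(Sunny)
Solving: t(Rainy) = 2.9420, t(Sunny) = 3.0269.
Expected days from Rainy to Snowy: 2.9420.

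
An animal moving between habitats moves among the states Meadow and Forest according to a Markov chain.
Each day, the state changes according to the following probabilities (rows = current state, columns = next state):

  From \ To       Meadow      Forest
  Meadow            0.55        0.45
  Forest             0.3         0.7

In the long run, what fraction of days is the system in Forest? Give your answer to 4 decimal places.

0.6000

Let the stationary distribution be π with π = πP and π_1 + π_2 = 1.
π_1 = 0.55·π_1 + 0.3·π_2
Solving with the normalization constraint gives π = (0.4000, 0.6000).
So the stationary probability of Forest is 0.6000.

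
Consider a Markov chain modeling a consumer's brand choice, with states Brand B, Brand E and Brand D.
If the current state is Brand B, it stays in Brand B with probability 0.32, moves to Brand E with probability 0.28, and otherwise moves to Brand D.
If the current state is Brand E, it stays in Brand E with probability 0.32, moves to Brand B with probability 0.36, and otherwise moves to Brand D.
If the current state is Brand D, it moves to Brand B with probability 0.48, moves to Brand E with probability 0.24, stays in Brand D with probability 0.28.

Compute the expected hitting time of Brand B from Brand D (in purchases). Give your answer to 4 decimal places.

Let t(s) be the expected number of purchases to first reach Brand B from state s, with t(Brand B) = 0. Conditioning on the first purchase:
t(Brand E) = 1 + 0.32·t(Brand E) + 0.32·t(Brand D)
t(Brand D) = 1 + 0.24·t(Brand E) + 0.28·t(Brand D)
Solving: t(Brand E) = 2.5194, t(Brand D) = 2.2287.
Expected purchases from Brand D to Brand B: 2.2287.

2.2287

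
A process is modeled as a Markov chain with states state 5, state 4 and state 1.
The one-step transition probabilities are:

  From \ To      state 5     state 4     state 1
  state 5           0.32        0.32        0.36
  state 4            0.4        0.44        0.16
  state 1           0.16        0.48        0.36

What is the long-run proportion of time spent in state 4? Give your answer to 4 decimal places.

0.4140

Let the stationary distribution be π with π = πP and π_1 + π_2 + π_3 = 1.
π_1 = 0.32·π_1 + 0.4·π_2 + 0.16·π_3
π_2 = 0.32·π_1 + 0.44·π_2 + 0.48·π_3
Solving with the normalization constraint gives π = (0.3088, 0.4140, 0.2772).
So the stationary probability of state 4 is 0.4140.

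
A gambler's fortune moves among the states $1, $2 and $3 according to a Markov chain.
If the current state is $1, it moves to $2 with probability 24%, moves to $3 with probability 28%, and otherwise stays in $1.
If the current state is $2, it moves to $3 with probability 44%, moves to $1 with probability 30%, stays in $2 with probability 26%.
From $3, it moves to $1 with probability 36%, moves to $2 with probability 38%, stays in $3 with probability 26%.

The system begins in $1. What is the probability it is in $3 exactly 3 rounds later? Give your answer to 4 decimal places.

0.3192

Propagate the distribution vector 3 rounds from $1.
After 0 rounds: (1.0000, 0.0000, 0.0000)
After 1 round: (0.4800, 0.2400, 0.2800)
After 2 rounds: (0.4032, 0.2840, 0.3128)
After 3 rounds: (0.3913, 0.2895, 0.3192)
P(in $3 after 3 rounds) = 0.3192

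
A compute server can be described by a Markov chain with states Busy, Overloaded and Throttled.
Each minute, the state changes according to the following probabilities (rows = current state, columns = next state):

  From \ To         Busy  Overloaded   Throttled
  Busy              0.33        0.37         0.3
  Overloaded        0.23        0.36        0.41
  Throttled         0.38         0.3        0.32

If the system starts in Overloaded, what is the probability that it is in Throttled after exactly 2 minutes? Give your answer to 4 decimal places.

Sum over the intermediate state after 1 minute:
P = P(Overloaded→Busy)·P(Busy→Throttled) + P(Overloaded→Overloaded)·P(Overloaded→Throttled) + P(Overloaded→Throttled)·P(Throttled→Throttled)
  = 0.23×0.3 + 0.36×0.41 + 0.41×0.32
  = 0.0690 + 0.1476 + 0.1312 = 0.3478

0.3478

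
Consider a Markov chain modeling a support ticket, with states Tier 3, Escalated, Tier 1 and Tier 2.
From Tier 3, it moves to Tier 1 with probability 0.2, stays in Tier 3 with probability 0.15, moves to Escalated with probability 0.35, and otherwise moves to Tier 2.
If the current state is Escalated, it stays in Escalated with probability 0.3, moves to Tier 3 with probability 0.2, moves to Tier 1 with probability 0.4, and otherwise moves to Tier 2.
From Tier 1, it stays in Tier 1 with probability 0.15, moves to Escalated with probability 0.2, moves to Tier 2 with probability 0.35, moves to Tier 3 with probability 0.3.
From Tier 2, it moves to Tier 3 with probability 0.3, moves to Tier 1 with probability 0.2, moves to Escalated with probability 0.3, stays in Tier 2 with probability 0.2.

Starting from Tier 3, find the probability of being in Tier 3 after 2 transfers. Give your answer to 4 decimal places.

Propagate the distribution vector 2 transfers from Tier 3.
After 0 transfers: (1.0000, 0.0000, 0.0000, 0.0000)
After 1 transfer: (0.1500, 0.3500, 0.2000, 0.3000)
After 2 transfers: (0.2425, 0.2875, 0.2600, 0.2100)
P(in Tier 3 after 2 transfers) = 0.2425

0.2425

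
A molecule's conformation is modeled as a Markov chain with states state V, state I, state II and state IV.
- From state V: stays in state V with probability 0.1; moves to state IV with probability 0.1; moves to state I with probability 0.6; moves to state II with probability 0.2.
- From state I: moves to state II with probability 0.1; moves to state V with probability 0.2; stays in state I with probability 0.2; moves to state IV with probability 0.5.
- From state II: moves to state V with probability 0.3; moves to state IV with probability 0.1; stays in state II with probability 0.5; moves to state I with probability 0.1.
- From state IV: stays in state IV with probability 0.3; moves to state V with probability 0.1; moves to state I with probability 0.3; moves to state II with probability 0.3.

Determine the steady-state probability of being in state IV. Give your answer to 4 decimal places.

0.2606

Let the stationary distribution be π with π = πP and π_1 + π_2 + π_3 + π_4 = 1.
π_1 = 0.1·π_1 + 0.2·π_2 + 0.3·π_3 + 0.1·π_4
π_2 = 0.6·π_1 + 0.2·π_2 + 0.1·π_3 + 0.3·π_4
π_3 = 0.2·π_1 + 0.1·π_2 + 0.5·π_3 + 0.3·π_4
Solving with the normalization constraint gives π = (0.1840, 0.2712, 0.2842, 0.2606).
So the stationary probability of state IV is 0.2606.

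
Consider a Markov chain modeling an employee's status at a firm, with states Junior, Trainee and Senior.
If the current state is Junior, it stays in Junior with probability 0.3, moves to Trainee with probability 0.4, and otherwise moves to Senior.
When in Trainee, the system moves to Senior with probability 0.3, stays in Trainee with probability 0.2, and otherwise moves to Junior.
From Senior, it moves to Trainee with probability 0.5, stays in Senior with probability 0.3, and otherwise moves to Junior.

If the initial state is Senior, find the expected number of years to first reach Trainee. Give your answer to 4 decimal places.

Let t(s) be the expected number of years to first reach Trainee from state s, with t(Trainee) = 0. Conditioning on the first year:
t(Junior) = 1 + 0.3·t(Junior) + 0.3·t(Senior)
t(Senior) = 1 + 0.2·t(Junior) + 0.3·t(Senior)
Solving: t(Junior) = 2.3256, t(Senior) = 2.0930.
Expected years from Senior to Trainee: 2.0930.

2.0930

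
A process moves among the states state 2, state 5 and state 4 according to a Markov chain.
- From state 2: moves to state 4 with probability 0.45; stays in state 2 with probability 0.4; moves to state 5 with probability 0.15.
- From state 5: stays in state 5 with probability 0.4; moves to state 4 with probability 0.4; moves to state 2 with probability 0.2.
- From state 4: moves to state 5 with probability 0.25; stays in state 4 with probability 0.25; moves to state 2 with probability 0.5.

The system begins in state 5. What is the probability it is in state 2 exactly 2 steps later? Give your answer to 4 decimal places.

0.3600

Sum over the intermediate state after 1 step:
P = P(state 5→state 2)·P(state 2→state 2) + P(state 5→state 5)·P(state 5→state 2) + P(state 5→state 4)·P(state 4→state 2)
  = 0.2×0.4 + 0.4×0.2 + 0.4×0.5
  = 0.0800 + 0.0800 + 0.2000 = 0.3600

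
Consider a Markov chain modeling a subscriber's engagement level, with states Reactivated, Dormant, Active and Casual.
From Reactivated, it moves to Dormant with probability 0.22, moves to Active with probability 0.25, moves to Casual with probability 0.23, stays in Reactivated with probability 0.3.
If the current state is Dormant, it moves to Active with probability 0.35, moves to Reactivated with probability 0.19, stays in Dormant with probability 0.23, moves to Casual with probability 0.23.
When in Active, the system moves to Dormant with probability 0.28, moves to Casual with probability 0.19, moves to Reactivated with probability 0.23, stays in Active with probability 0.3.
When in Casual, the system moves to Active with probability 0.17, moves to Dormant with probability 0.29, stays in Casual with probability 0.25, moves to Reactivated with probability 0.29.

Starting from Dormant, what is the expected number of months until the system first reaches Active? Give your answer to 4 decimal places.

Let t(s) be the expected number of months to first reach Active from state s, with t(Active) = 0. Conditioning on the first month:
t(Reactivated) = 1 + 0.3·t(Reactivated) + 0.22·t(Dormant) + 0.23·t(Casual)
t(Dormant) = 1 + 0.19·t(Reactivated) + 0.23·t(Dormant) + 0.23·t(Casual)
t(Casual) = 1 + 0.29·t(Reactivated) + 0.29·t(Dormant) + 0.25·t(Casual)
Solving: t(Reactivated) = 3.9199, t(Dormant) = 3.5240, t(Casual) = 4.2116.
Expected months from Dormant to Active: 3.5240.

3.5240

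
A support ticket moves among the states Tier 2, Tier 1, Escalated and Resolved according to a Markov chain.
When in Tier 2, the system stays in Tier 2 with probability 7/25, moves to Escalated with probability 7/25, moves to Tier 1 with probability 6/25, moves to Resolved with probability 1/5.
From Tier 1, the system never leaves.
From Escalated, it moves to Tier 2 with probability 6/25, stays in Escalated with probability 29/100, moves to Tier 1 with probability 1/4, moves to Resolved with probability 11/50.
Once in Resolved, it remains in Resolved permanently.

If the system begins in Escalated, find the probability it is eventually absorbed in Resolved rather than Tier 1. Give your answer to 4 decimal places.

0.4649

Let h(s) be the probability of absorption at Resolved starting from transient state s. Then h(Resolved) = 1 and h(Tier 1) = 0. By first-step analysis:
h(Tier 2) = 0.28·h(Tier 2) + 0.24·0 + 0.28·h(Escalated) + 0.2·1
h(Escalated) = 0.24·h(Tier 2) + 0.25·0 + 0.29·h(Escalated) + 0.22·1
Solving: h(Tier 2) = 0.4586, h(Escalated) = 0.4649.
Starting from Escalated, the probability is 0.4649.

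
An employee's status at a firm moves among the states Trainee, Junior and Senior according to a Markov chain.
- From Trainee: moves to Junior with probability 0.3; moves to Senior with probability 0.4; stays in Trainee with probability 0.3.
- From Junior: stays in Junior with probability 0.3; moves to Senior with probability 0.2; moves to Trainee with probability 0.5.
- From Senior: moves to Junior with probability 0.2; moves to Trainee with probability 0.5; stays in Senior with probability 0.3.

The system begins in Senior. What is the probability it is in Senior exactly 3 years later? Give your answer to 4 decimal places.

0.3130

Propagate the distribution vector 3 years from Senior.
After 0 years: (0.0000, 0.0000, 1.0000)
After 1 year: (0.5000, 0.2000, 0.3000)
After 2 years: (0.4000, 0.2700, 0.3300)
After 3 years: (0.4200, 0.2670, 0.3130)
P(in Senior after 3 years) = 0.3130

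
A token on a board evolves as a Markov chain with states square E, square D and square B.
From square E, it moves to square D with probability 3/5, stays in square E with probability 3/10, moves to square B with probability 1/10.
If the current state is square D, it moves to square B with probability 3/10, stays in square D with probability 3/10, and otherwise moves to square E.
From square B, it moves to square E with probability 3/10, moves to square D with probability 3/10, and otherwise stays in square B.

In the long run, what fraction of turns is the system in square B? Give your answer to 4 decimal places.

Let the stationary distribution be π with π = πP and π_1 + π_2 + π_3 = 1.
π_1 = 0.3·π_1 + 0.4·π_2 + 0.3·π_3
π_2 = 0.6·π_1 + 0.3·π_2 + 0.3·π_3
Solving with the normalization constraint gives π = (0.3402, 0.4021, 0.2577).
So the stationary probability of square B is 0.2577.

0.2577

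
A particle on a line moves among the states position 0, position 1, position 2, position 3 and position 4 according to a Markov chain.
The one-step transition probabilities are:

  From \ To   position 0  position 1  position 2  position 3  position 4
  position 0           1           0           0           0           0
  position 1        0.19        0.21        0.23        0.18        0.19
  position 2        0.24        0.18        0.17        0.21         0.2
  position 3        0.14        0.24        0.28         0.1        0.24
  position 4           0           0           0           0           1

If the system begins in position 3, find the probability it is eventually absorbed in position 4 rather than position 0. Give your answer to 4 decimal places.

Let h(s) be the probability of absorption at position 4 starting from transient state s. Then h(position 4) = 1 and h(position 0) = 0. By first-step analysis:
h(position 1) = 0.19·0 + 0.21·h(position 1) + 0.23·h(position 2) + 0.18·h(position 3) + 0.19·1
h(position 2) = 0.24·0 + 0.18·h(position 1) + 0.17·h(position 2) + 0.21·h(position 3) + 0.2·1
h(position 3) = 0.14·0 + 0.24·h(position 1) + 0.28·h(position 2) + 0.1·h(position 3) + 0.24·1
Solving: h(position 1) = 0.5105, h(position 2) = 0.4924, h(position 3) = 0.5560.
Starting from position 3, the probability is 0.5560.

0.5560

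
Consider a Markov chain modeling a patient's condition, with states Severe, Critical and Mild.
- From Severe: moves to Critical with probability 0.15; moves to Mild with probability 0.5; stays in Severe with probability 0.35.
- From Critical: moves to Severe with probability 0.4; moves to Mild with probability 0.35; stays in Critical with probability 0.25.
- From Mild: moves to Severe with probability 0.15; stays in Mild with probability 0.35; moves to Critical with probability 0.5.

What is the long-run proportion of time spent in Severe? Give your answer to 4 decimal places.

Let the stationary distribution be π with π = πP and π_1 + π_2 + π_3 = 1.
π_1 = 0.35·π_1 + 0.4·π_2 + 0.15·π_3
π_2 = 0.15·π_1 + 0.25·π_2 + 0.5·π_3
Solving with the normalization constraint gives π = (0.2874, 0.3195, 0.3931).
So the stationary probability of Severe is 0.2874.

0.2874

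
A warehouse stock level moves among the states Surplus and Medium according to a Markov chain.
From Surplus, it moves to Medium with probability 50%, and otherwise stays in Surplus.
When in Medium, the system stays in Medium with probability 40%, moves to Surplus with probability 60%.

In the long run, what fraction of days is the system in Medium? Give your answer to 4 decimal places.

0.4545

Let the stationary distribution be π with π = πP and π_1 + π_2 = 1.
π_1 = 0.5·π_1 + 0.6·π_2
Solving with the normalization constraint gives π = (0.5455, 0.4545).
So the stationary probability of Medium is 0.4545.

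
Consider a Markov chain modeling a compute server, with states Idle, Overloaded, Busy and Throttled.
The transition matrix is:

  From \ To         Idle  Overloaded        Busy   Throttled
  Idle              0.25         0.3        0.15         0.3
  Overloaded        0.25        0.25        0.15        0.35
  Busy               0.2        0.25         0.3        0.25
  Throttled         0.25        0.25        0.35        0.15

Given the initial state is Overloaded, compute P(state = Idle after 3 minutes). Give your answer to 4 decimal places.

Propagate the distribution vector 3 minutes from Overloaded.
After 0 minutes: (0.0000, 1.0000, 0.0000, 0.0000)
After 1 minute: (0.2500, 0.2500, 0.1500, 0.3500)
After 2 minutes: (0.2425, 0.2625, 0.2425, 0.2525)
After 3 minutes: (0.2379, 0.2621, 0.2369, 0.2631)
P(in Idle after 3 minutes) = 0.2379

0.2379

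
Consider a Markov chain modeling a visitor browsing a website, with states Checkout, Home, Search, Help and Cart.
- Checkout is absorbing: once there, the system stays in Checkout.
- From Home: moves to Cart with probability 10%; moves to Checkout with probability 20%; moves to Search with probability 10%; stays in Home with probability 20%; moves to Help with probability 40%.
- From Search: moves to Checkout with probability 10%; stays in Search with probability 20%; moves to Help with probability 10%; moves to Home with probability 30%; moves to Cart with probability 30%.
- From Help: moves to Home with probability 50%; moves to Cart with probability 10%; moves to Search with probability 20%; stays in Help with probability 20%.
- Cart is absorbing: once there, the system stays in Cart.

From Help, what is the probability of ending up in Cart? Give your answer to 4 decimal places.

0.6007

Let h(s) be the probability of absorption at Cart starting from transient state s. Then h(Cart) = 1 and h(Checkout) = 0. By first-step analysis:
h(Home) = 0.2·0 + 0.2·h(Home) + 0.1·h(Search) + 0.4·h(Help) + 0.1·1
h(Search) = 0.1·0 + 0.3·h(Home) + 0.2·h(Search) + 0.1·h(Help) + 0.3·1
h(Help) = 0.5·h(Home) + 0.2·h(Search) + 0.2·h(Help) + 0.1·1
Solving: h(Home) = 0.5053, h(Search) = 0.6396, h(Help) = 0.6007.
Starting from Help, the probability is 0.6007.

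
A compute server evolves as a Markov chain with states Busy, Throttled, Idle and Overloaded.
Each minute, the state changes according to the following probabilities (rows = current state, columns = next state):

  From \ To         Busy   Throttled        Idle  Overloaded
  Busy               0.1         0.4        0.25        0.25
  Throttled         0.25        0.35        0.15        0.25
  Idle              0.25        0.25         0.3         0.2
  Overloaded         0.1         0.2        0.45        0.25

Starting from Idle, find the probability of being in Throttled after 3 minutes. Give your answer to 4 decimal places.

0.2959

Propagate the distribution vector 3 minutes from Idle.
After 0 minutes: (0.0000, 0.0000, 1.0000, 0.0000)
After 1 minute: (0.2500, 0.2500, 0.3000, 0.2000)
After 2 minutes: (0.1825, 0.3025, 0.2800, 0.2350)
After 3 minutes: (0.1874, 0.2959, 0.2808, 0.2360)
P(in Throttled after 3 minutes) = 0.2959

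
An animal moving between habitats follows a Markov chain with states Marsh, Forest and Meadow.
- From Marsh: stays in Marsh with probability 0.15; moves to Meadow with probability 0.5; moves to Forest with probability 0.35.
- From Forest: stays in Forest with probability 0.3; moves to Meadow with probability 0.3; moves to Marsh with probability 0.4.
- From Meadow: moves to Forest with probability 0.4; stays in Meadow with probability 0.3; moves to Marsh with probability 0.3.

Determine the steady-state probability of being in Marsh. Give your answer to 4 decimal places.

0.2913

Let the stationary distribution be π with π = πP and π_1 + π_2 + π_3 = 1.
π_1 = 0.15·π_1 + 0.4·π_2 + 0.3·π_3
π_2 = 0.35·π_1 + 0.3·π_2 + 0.4·π_3
Solving with the normalization constraint gives π = (0.2913, 0.3504, 0.3583).
So the stationary probability of Marsh is 0.2913.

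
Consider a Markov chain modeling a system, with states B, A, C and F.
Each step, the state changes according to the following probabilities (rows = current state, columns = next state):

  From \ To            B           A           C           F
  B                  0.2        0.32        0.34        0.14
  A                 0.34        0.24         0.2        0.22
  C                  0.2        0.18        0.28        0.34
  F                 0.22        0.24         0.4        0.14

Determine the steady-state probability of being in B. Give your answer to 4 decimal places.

Let the stationary distribution be π with π = πP and π_1 + π_2 + π_3 + π_4 = 1.
π_1 = 0.2·π_1 + 0.34·π_2 + 0.2·π_3 + 0.22·π_4
π_2 = 0.32·π_1 + 0.24·π_2 + 0.18·π_3 + 0.24·π_4
π_3 = 0.34·π_1 + 0.2·π_2 + 0.28·π_3 + 0.4·π_4
Solving with the normalization constraint gives π = (0.2381, 0.2410, 0.3014, 0.2195).
So the stationary probability of B is 0.2381.

0.2381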